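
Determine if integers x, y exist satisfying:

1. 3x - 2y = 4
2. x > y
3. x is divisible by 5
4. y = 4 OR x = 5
No

A contradictory subset is {3x - 2y = 4, x > y, y = 4 OR x = 5}. No integer assignment can satisfy these jointly:

  - 3x - 2y = 4: is a linear equation tying the variables together
  - x > y: bounds one variable relative to another variable
  - y = 4 OR x = 5: forces a choice: either y = 4 or x = 5

Split on the disjunction (y = 4 OR x = 5):
  • If y = 4: the equation forces x = 4, giving (y, x) = (4, 4), which violates x > y.
  • If x = 5: with x = 5, every remaining term of the linear equation is divisible by 2, so the left side is ≡ 0 (mod 2); but the right side -11 ≡ 1 (mod 2). No integers can satisfy it.
Both branches are infeasible, so the system has no integer solution.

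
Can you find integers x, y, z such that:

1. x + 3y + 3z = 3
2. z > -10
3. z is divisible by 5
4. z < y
Yes

Take x = 0, y = 1, z = 0. Substituting into each constraint:
  (1) 0 + 3(1) + 3(0) = 3 ✓
  (2) 0 > -10 ✓
  (3) 0 = 5 × 0, remainder 0 ✓
  (4) 0 < 1 ✓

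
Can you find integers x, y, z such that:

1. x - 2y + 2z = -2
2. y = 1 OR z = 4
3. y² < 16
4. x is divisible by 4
Yes

Take x = -12, y = -1, z = 4. Substituting into each constraint:
  (1) (-12) - 2(-1) + 2(4) = -2 ✓
  (2) z = 4, target 4 ✓ (second branch holds)
  (3) y² = (-1)² = 1, and 1 < 16 ✓
  (4) -12 = 4 × -3, remainder 0 ✓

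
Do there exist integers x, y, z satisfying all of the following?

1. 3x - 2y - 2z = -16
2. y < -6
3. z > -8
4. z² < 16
Yes

Take x = -10, y = -7, z = 0. Substituting into each constraint:
  (1) 3(-10) - 2(-7) - 2(0) = -16 ✓
  (2) -7 < -6 ✓
  (3) 0 > -8 ✓
  (4) z² = (0)² = 0, and 0 < 16 ✓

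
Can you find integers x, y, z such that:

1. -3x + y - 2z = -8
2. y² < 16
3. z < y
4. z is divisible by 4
Yes

Take x = 3, y = 1, z = 0. Substituting into each constraint:
  (1) -3(3) + 1 - 2(0) = -8 ✓
  (2) y² = (1)² = 1, and 1 < 16 ✓
  (3) 0 < 1 ✓
  (4) 0 = 4 × 0, remainder 0 ✓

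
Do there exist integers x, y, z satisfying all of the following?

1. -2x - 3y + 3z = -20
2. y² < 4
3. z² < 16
Yes

Take x = 7, y = 0, z = -2. Substituting into each constraint:
  (1) -2(7) - 3(0) + 3(-2) = -20 ✓
  (2) y² = (0)² = 0, and 0 < 4 ✓
  (3) z² = (-2)² = 4, and 4 < 16 ✓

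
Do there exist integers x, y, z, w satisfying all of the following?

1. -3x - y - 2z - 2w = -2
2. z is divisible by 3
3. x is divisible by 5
Yes

Take x = 0, y = 0, z = 0, w = 1. Substituting into each constraint:
  (1) -3(0) + 0 - 2(0) - 2(1) = -2 ✓
  (2) 0 = 3 × 0, remainder 0 ✓
  (3) 0 = 5 × 0, remainder 0 ✓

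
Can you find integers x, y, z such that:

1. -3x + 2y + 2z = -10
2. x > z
Yes

Take x = 0, y = -4, z = -1. Substituting into each constraint:
  (1) -3(0) + 2(-4) + 2(-1) = -10 ✓
  (2) 0 > -1 ✓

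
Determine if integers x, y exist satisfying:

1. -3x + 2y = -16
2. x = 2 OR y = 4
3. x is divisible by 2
Yes

Take x = 2, y = -5. Substituting into each constraint:
  (1) -3(2) + 2(-5) = -16 ✓
  (2) x = 2, target 2 ✓ (first branch holds)
  (3) 2 = 2 × 1, remainder 0 ✓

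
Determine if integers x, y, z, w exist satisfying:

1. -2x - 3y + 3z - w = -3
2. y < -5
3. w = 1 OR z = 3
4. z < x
Yes

Take x = -17, y = -6, z = -18, w = 1. Substituting into each constraint:
  (1) -2(-17) - 3(-6) + 3(-18) + (-1) = -3 ✓
  (2) -6 < -5 ✓
  (3) w = 1, target 1 ✓ (first branch holds)
  (4) -18 < -17 ✓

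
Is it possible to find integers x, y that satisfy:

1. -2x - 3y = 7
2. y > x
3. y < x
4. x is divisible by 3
No

A contradictory subset is {y > x, y < x}. No integer assignment can satisfy these jointly:

  - y > x: bounds one variable relative to another variable
  - y < x: bounds one variable relative to another variable

Direct contradiction: y > x and x > y cannot both hold.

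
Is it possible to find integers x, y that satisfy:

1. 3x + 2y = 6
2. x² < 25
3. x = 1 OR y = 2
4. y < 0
No

A contradictory subset is {3x + 2y = 6, x = 1 OR y = 2, y < 0}. No integer assignment can satisfy these jointly:

  - 3x + 2y = 6: is a linear equation tying the variables together
  - x = 1 OR y = 2: forces a choice: either x = 1 or y = 2
  - y < 0: bounds one variable relative to a constant

Split on the disjunction (x = 1 OR y = 2):
  • If x = 1: with x = 1, every remaining term of the linear equation is divisible by 2, so the left side is ≡ 0 (mod 2); but the right side 3 ≡ 1 (mod 2). No integers can satisfy it.
  • If y = 2: this contradicts the bound y ≤ -1.
Both branches are infeasible, so the system has no integer solution.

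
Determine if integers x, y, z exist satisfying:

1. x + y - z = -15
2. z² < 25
Yes

Take x = 0, y = -15, z = 0. Substituting into each constraint:
  (1) 0 + (-15) + 0 = -15 ✓
  (2) z² = (0)² = 0, and 0 < 25 ✓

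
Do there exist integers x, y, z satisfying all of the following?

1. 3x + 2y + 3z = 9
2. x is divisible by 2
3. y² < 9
Yes

Take x = 0, y = 0, z = 3. Substituting into each constraint:
  (1) 3(0) + 2(0) + 3(3) = 9 ✓
  (2) 0 = 2 × 0, remainder 0 ✓
  (3) y² = (0)² = 0, and 0 < 9 ✓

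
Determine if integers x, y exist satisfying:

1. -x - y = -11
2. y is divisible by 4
Yes

Take x = 11, y = 0. Substituting into each constraint:
  (1) (-11) + 0 = -11 ✓
  (2) 0 = 4 × 0, remainder 0 ✓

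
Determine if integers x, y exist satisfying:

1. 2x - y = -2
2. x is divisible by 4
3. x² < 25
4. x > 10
No

A contradictory subset is {x² < 25, x > 10}. No integer assignment can satisfy these jointly:

  - x² < 25: restricts x to |x| ≤ 4
  - x > 10: bounds one variable relative to a constant

Direct contradiction: the bounds on x require x ≥ 11 and x ≤ 4 simultaneously, which is empty.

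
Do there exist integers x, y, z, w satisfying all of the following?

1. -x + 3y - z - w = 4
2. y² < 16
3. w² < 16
Yes

Take x = -4, y = 0, z = 0, w = 0. Substituting into each constraint:
  (1) 4 + 3(0) + 0 + 0 = 4 ✓
  (2) y² = (0)² = 0, and 0 < 16 ✓
  (3) w² = (0)² = 0, and 0 < 16 ✓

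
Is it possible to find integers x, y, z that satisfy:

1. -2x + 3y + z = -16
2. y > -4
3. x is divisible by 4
Yes

Take x = 0, y = -3, z = -7. Substituting into each constraint:
  (1) -2(0) + 3(-3) + (-7) = -16 ✓
  (2) -3 > -4 ✓
  (3) 0 = 4 × 0, remainder 0 ✓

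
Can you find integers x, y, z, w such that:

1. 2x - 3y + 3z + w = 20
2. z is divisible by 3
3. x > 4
Yes

Take x = 5, y = -3, z = 0, w = 1. Substituting into each constraint:
  (1) 2(5) - 3(-3) + 3(0) + 1 = 20 ✓
  (2) 0 = 3 × 0, remainder 0 ✓
  (3) 5 > 4 ✓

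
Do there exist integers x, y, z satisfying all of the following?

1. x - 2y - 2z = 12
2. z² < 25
Yes

Take x = 12, y = 0, z = 0. Substituting into each constraint:
  (1) 12 - 2(0) - 2(0) = 12 ✓
  (2) z² = (0)² = 0, and 0 < 25 ✓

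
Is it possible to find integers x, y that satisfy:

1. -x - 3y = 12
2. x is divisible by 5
Yes

Take x = 0, y = -4. Substituting into each constraint:
  (1) 0 - 3(-4) = 12 ✓
  (2) 0 = 5 × 0, remainder 0 ✓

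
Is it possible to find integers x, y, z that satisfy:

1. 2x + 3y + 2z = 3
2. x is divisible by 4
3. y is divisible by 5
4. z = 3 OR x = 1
Yes

Take x = 36, y = -25, z = 3. Substituting into each constraint:
  (1) 2(36) + 3(-25) + 2(3) = 3 ✓
  (2) 36 = 4 × 9, remainder 0 ✓
  (3) -25 = 5 × -5, remainder 0 ✓
  (4) z = 3, target 3 ✓ (first branch holds)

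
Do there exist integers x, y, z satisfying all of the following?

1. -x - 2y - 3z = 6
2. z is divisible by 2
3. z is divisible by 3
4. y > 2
Yes

Take x = -12, y = 3, z = 0. Substituting into each constraint:
  (1) 12 - 2(3) - 3(0) = 6 ✓
  (2) 0 = 2 × 0, remainder 0 ✓
  (3) 0 = 3 × 0, remainder 0 ✓
  (4) 3 > 2 ✓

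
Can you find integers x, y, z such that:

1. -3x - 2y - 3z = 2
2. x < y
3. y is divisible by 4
Yes

Take x = 7, y = 8, z = -13. Substituting into each constraint:
  (1) -3(7) - 2(8) - 3(-13) = 2 ✓
  (2) 7 < 8 ✓
  (3) 8 = 4 × 2, remainder 0 ✓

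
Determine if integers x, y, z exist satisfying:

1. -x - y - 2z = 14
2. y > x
Yes

Take x = -2, y = 0, z = -6. Substituting into each constraint:
  (1) 2 + 0 - 2(-6) = 14 ✓
  (2) 0 > -2 ✓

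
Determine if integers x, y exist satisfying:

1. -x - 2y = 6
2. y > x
Yes

Take x = -4, y = -1. Substituting into each constraint:
  (1) 4 - 2(-1) = 6 ✓
  (2) -1 > -4 ✓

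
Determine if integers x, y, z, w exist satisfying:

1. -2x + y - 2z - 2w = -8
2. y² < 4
Yes

Take x = 4, y = 0, z = 0, w = 0. Substituting into each constraint:
  (1) -2(4) + 0 - 2(0) - 2(0) = -8 ✓
  (2) y² = (0)² = 0, and 0 < 4 ✓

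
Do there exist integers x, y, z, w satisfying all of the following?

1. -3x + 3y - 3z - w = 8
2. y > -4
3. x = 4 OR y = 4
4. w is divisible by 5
Yes

Take x = 0, y = 4, z = 3, w = -5. Substituting into each constraint:
  (1) -3(0) + 3(4) - 3(3) + 5 = 8 ✓
  (2) 4 > -4 ✓
  (3) y = 4, target 4 ✓ (second branch holds)
  (4) -5 = 5 × -1, remainder 0 ✓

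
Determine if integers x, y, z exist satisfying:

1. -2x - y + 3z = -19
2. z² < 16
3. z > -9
Yes

Take x = 0, y = 19, z = 0. Substituting into each constraint:
  (1) -2(0) + (-19) + 3(0) = -19 ✓
  (2) z² = (0)² = 0, and 0 < 16 ✓
  (3) 0 > -9 ✓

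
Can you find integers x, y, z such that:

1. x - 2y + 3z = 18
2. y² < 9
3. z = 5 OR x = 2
Yes

Take x = 3, y = 0, z = 5. Substituting into each constraint:
  (1) 3 - 2(0) + 3(5) = 18 ✓
  (2) y² = (0)² = 0, and 0 < 9 ✓
  (3) z = 5, target 5 ✓ (first branch holds)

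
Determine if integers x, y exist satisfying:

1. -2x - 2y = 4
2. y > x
Yes

Take x = -2, y = 0. Substituting into each constraint:
  (1) -2(-2) - 2(0) = 4 ✓
  (2) 0 > -2 ✓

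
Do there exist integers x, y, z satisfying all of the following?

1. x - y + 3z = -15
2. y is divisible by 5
Yes

Take x = 0, y = 0, z = -5. Substituting into each constraint:
  (1) 0 + 0 + 3(-5) = -15 ✓
  (2) 0 = 5 × 0, remainder 0 ✓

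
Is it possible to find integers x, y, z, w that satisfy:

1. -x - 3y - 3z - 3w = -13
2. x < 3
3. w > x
Yes

Take x = 1, y = 2, z = 0, w = 2. Substituting into each constraint:
  (1) (-1) - 3(2) - 3(0) - 3(2) = -13 ✓
  (2) 1 < 3 ✓
  (3) 2 > 1 ✓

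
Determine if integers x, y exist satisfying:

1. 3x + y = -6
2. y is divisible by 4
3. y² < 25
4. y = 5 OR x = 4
No

The full constraint system is jointly infeasible over the integers. Each constraint and what it forces:

  - 3x + y = -6: is a linear equation tying the variables together
  - y is divisible by 4: restricts y to multiples of 4
  - y² < 25: restricts y to |y| ≤ 4
  - y = 5 OR x = 4: forces a choice: either y = 5 or x = 4

Split on the disjunction (y = 5 OR x = 4):
  • If y = 5: this contradicts the divisibility constraint — 5 is not a multiple of 4.
  • If x = 4: with x = 4, writing y = 4y', every remaining term of the linear equation is divisible by 4, so the left side is ≡ 0 (mod 4); but the right side -18 ≡ 2 (mod 4). No integers can satisfy it.
Both branches are infeasible, so the system has no integer solution.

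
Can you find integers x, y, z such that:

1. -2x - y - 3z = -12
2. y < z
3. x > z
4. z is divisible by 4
Yes

Take x = 7, y = -2, z = 0. Substituting into each constraint:
  (1) -2(7) + 2 - 3(0) = -12 ✓
  (2) -2 < 0 ✓
  (3) 7 > 0 ✓
  (4) 0 = 4 × 0, remainder 0 ✓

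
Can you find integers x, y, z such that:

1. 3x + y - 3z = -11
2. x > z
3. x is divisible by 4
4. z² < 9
Yes

Take x = 0, y = -14, z = -1. Substituting into each constraint:
  (1) 3(0) + (-14) - 3(-1) = -11 ✓
  (2) 0 > -1 ✓
  (3) 0 = 4 × 0, remainder 0 ✓
  (4) z² = (-1)² = 1, and 1 < 9 ✓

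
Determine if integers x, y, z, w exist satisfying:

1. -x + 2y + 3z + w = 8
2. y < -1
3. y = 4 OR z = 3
Yes

Take x = -3, y = -2, z = 3, w = 0. Substituting into each constraint:
  (1) 3 + 2(-2) + 3(3) + 0 = 8 ✓
  (2) -2 < -1 ✓
  (3) z = 3, target 3 ✓ (second branch holds)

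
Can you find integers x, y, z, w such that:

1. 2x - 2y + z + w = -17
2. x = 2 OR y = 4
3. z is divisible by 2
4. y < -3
Yes

Take x = 2, y = -4, z = 0, w = -29. Substituting into each constraint:
  (1) 2(2) - 2(-4) + 0 + (-29) = -17 ✓
  (2) x = 2, target 2 ✓ (first branch holds)
  (3) 0 = 2 × 0, remainder 0 ✓
  (4) -4 < -3 ✓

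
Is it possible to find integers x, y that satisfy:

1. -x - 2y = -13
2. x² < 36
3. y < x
Yes

Take x = 5, y = 4. Substituting into each constraint:
  (1) (-5) - 2(4) = -13 ✓
  (2) x² = (5)² = 25, and 25 < 36 ✓
  (3) 4 < 5 ✓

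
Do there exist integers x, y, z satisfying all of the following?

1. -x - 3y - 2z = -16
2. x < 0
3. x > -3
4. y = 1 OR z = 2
Yes

Take x = -1, y = 1, z = 7. Substituting into each constraint:
  (1) 1 - 3(1) - 2(7) = -16 ✓
  (2) -1 < 0 ✓
  (3) -1 > -3 ✓
  (4) y = 1, target 1 ✓ (first branch holds)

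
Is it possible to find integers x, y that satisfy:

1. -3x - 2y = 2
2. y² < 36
Yes

Take x = -2, y = 2. Substituting into each constraint:
  (1) -3(-2) - 2(2) = 2 ✓
  (2) y² = (2)² = 4, and 4 < 36 ✓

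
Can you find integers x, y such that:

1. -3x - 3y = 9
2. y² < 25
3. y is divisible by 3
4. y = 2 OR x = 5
No

A contradictory subset is {-3x - 3y = 9, y is divisible by 3, y = 2 OR x = 5}. No integer assignment can satisfy these jointly:

  - -3x - 3y = 9: is a linear equation tying the variables together
  - y is divisible by 3: restricts y to multiples of 3
  - y = 2 OR x = 5: forces a choice: either y = 2 or x = 5

Split on the disjunction (y = 2 OR x = 5):
  • If y = 2: this contradicts the divisibility constraint — 2 is not a multiple of 3.
  • If x = 5: with x = 5, writing y = 3y', every remaining term of the linear equation is divisible by 9, so the left side is ≡ 0 (mod 9); but the right side 24 ≡ 6 (mod 9). No integers can satisfy it.
Both branches are infeasible, so the system has no integer solution.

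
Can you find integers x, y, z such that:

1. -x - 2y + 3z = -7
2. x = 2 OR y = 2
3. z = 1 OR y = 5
Yes

Take x = 2, y = 4, z = 1. Substituting into each constraint:
  (1) (-2) - 2(4) + 3(1) = -7 ✓
  (2) x = 2, target 2 ✓ (first branch holds)
  (3) z = 1, target 1 ✓ (first branch holds)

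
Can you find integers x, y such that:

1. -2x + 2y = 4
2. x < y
Yes

Take x = 0, y = 2. Substituting into each constraint:
  (1) -2(0) + 2(2) = 4 ✓
  (2) 0 < 2 ✓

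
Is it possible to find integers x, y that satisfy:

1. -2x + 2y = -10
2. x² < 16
Yes

Take x = 0, y = -5. Substituting into each constraint:
  (1) -2(0) + 2(-5) = -10 ✓
  (2) x² = (0)² = 0, and 0 < 16 ✓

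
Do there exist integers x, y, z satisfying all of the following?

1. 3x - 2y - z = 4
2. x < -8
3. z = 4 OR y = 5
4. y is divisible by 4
Yes

Take x = -16, y = -28, z = 4. Substituting into each constraint:
  (1) 3(-16) - 2(-28) + (-4) = 4 ✓
  (2) -16 < -8 ✓
  (3) z = 4, target 4 ✓ (first branch holds)
  (4) -28 = 4 × -7, remainder 0 ✓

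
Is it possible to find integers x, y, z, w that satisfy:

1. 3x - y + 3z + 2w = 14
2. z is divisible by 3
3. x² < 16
Yes

Take x = 0, y = -14, z = 0, w = 0. Substituting into each constraint:
  (1) 3(0) + 14 + 3(0) + 2(0) = 14 ✓
  (2) 0 = 3 × 0, remainder 0 ✓
  (3) x² = (0)² = 0, and 0 < 16 ✓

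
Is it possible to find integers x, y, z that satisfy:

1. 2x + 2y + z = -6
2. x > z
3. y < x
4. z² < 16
Yes

Take x = 1, y = -4, z = 0. Substituting into each constraint:
  (1) 2(1) + 2(-4) + 0 = -6 ✓
  (2) 1 > 0 ✓
  (3) -4 < 1 ✓
  (4) z² = (0)² = 0, and 0 < 16 ✓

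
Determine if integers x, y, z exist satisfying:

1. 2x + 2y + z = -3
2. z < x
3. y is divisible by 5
Yes

Take x = 0, y = 0, z = -3. Substituting into each constraint:
  (1) 2(0) + 2(0) + (-3) = -3 ✓
  (2) -3 < 0 ✓
  (3) 0 = 5 × 0, remainder 0 ✓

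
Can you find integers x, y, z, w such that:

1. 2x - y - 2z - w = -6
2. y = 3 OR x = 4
Yes

Take x = 5, y = 3, z = 6, w = 1. Substituting into each constraint:
  (1) 2(5) + (-3) - 2(6) + (-1) = -6 ✓
  (2) y = 3, target 3 ✓ (first branch holds)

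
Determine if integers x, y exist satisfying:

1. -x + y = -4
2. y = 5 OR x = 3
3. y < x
Yes

Take x = 3, y = -1. Substituting into each constraint:
  (1) (-3) + (-1) = -4 ✓
  (2) x = 3, target 3 ✓ (second branch holds)
  (3) -1 < 3 ✓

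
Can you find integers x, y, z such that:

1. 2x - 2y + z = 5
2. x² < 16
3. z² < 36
Yes

Take x = 0, y = 0, z = 5. Substituting into each constraint:
  (1) 2(0) - 2(0) + 5 = 5 ✓
  (2) x² = (0)² = 0, and 0 < 16 ✓
  (3) z² = (5)² = 25, and 25 < 36 ✓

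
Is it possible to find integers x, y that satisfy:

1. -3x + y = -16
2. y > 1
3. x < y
Yes

Take x = 9, y = 11. Substituting into each constraint:
  (1) -3(9) + 11 = -16 ✓
  (2) 11 > 1 ✓
  (3) 9 < 11 ✓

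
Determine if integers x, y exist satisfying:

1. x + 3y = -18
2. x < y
Yes

Take x = -6, y = -4. Substituting into each constraint:
  (1) (-6) + 3(-4) = -18 ✓
  (2) -6 < -4 ✓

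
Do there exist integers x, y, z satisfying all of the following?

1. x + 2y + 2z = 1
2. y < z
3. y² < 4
Yes

Take x = 3, y = -1, z = 0. Substituting into each constraint:
  (1) 3 + 2(-1) + 2(0) = 1 ✓
  (2) -1 < 0 ✓
  (3) y² = (-1)² = 1, and 1 < 4 ✓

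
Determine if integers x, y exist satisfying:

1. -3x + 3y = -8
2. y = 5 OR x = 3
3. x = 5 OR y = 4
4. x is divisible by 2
No

Even the single constraint (-3x + 3y = -8) is infeasible over the integers.

  - -3x + 3y = -8: every term on the left is divisible by 3, so the LHS ≡ 0 (mod 3), but the RHS -8 is not — no integer solution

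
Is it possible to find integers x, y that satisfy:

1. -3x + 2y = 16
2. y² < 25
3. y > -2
Yes

Take x = -4, y = 2. Substituting into each constraint:
  (1) -3(-4) + 2(2) = 16 ✓
  (2) y² = (2)² = 4, and 4 < 25 ✓
  (3) 2 > -2 ✓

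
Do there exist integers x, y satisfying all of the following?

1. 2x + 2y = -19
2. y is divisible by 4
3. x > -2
No

Even the single constraint (2x + 2y = -19) is infeasible over the integers.

  - 2x + 2y = -19: every term on the left is divisible by 2, so the LHS ≡ 0 (mod 2), but the RHS -19 is not — no integer solution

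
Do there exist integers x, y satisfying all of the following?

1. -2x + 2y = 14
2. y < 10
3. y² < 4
Yes

Take x = -7, y = 0. Substituting into each constraint:
  (1) -2(-7) + 2(0) = 14 ✓
  (2) 0 < 10 ✓
  (3) y² = (0)² = 0, and 0 < 4 ✓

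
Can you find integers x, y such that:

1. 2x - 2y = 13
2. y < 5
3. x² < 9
No

Even the single constraint (2x - 2y = 13) is infeasible over the integers.

  - 2x - 2y = 13: every term on the left is divisible by 2, so the LHS ≡ 0 (mod 2), but the RHS 13 is not — no integer solution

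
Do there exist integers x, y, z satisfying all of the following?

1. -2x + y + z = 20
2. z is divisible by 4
Yes

Take x = -10, y = 0, z = 0. Substituting into each constraint:
  (1) -2(-10) + 0 + 0 = 20 ✓
  (2) 0 = 4 × 0, remainder 0 ✓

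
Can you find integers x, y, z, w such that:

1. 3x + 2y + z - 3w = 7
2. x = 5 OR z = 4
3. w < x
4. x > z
Yes

Take x = 5, y = 0, z = 4, w = 4. Substituting into each constraint:
  (1) 3(5) + 2(0) + 4 - 3(4) = 7 ✓
  (2) x = 5, target 5 ✓ (first branch holds)
  (3) 4 < 5 ✓
  (4) 5 > 4 ✓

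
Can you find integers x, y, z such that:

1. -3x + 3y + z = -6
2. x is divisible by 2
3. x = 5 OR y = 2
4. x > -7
Yes

Take x = 6, y = 2, z = 6. Substituting into each constraint:
  (1) -3(6) + 3(2) + 6 = -6 ✓
  (2) 6 = 2 × 3, remainder 0 ✓
  (3) y = 2, target 2 ✓ (second branch holds)
  (4) 6 > -7 ✓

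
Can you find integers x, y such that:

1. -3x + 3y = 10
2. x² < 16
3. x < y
No

Even the single constraint (-3x + 3y = 10) is infeasible over the integers.

  - -3x + 3y = 10: every term on the left is divisible by 3, so the LHS ≡ 0 (mod 3), but the RHS 10 is not — no integer solution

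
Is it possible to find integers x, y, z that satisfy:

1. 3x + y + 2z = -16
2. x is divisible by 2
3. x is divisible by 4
Yes

Take x = 0, y = 0, z = -8. Substituting into each constraint:
  (1) 3(0) + 0 + 2(-8) = -16 ✓
  (2) 0 = 2 × 0, remainder 0 ✓
  (3) 0 = 4 × 0, remainder 0 ✓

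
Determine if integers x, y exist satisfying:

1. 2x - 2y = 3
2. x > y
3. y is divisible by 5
No

Even the single constraint (2x - 2y = 3) is infeasible over the integers.

  - 2x - 2y = 3: every term on the left is divisible by 2, so the LHS ≡ 0 (mod 2), but the RHS 3 is not — no integer solution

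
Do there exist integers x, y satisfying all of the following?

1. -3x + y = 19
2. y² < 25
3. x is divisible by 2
Yes

Take x = -6, y = 1. Substituting into each constraint:
  (1) -3(-6) + 1 = 19 ✓
  (2) y² = (1)² = 1, and 1 < 25 ✓
  (3) -6 = 2 × -3, remainder 0 ✓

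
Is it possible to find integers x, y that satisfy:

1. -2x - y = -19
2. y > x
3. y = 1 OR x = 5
Yes

Take x = 5, y = 9. Substituting into each constraint:
  (1) -2(5) + (-9) = -19 ✓
  (2) 9 > 5 ✓
  (3) x = 5, target 5 ✓ (second branch holds)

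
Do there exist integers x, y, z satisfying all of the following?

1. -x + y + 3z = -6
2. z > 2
Yes

Take x = 0, y = -15, z = 3. Substituting into each constraint:
  (1) 0 + (-15) + 3(3) = -6 ✓
  (2) 3 > 2 ✓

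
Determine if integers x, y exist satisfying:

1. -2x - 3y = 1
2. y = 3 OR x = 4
Yes

Take x = -5, y = 3. Substituting into each constraint:
  (1) -2(-5) - 3(3) = 1 ✓
  (2) y = 3, target 3 ✓ (first branch holds)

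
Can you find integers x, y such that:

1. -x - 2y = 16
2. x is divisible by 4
Yes

Take x = 0, y = -8. Substituting into each constraint:
  (1) 0 - 2(-8) = 16 ✓
  (2) 0 = 4 × 0, remainder 0 ✓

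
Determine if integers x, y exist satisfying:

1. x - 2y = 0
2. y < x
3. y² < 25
Yes

Take x = 2, y = 1. Substituting into each constraint:
  (1) 2 - 2(1) = 0 ✓
  (2) 1 < 2 ✓
  (3) y² = (1)² = 1, and 1 < 25 ✓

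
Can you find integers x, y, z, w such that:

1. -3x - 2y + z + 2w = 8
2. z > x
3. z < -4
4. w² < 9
Yes

Take x = -7, y = 4, z = -5, w = 0. Substituting into each constraint:
  (1) -3(-7) - 2(4) + (-5) + 2(0) = 8 ✓
  (2) -5 > -7 ✓
  (3) -5 < -4 ✓
  (4) w² = (0)² = 0, and 0 < 9 ✓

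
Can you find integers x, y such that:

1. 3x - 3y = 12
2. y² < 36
Yes

Take x = 4, y = 0. Substituting into each constraint:
  (1) 3(4) - 3(0) = 12 ✓
  (2) y² = (0)² = 0, and 0 < 36 ✓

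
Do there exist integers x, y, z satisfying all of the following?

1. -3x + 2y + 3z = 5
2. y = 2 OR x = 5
Yes

Take x = 5, y = 4, z = 4. Substituting into each constraint:
  (1) -3(5) + 2(4) + 3(4) = 5 ✓
  (2) x = 5, target 5 ✓ (second branch holds)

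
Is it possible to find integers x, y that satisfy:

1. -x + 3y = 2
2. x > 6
Yes

Take x = 7, y = 3. Substituting into each constraint:
  (1) (-7) + 3(3) = 2 ✓
  (2) 7 > 6 ✓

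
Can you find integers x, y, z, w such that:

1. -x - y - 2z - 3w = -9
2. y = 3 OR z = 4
Yes

Take x = 0, y = 1, z = 4, w = 0. Substituting into each constraint:
  (1) 0 + (-1) - 2(4) - 3(0) = -9 ✓
  (2) z = 4, target 4 ✓ (second branch holds)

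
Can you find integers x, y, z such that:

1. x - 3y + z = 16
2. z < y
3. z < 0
Yes

Take x = 17, y = 0, z = -1. Substituting into each constraint:
  (1) 17 - 3(0) + (-1) = 16 ✓
  (2) -1 < 0 ✓
  (3) -1 < 0 ✓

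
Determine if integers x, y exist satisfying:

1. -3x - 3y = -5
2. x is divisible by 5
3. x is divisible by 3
No

Even the single constraint (-3x - 3y = -5) is infeasible over the integers.

  - -3x - 3y = -5: every term on the left is divisible by 3, so the LHS ≡ 0 (mod 3), but the RHS -5 is not — no integer solution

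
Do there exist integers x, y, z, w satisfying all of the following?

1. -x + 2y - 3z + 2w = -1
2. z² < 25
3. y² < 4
Yes

Take x = 0, y = 1, z = 1, w = 0. Substituting into each constraint:
  (1) 0 + 2(1) - 3(1) + 2(0) = -1 ✓
  (2) z² = (1)² = 1, and 1 < 25 ✓
  (3) y² = (1)² = 1, and 1 < 4 ✓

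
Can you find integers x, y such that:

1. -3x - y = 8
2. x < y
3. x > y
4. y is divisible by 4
No

A contradictory subset is {x < y, x > y}. No integer assignment can satisfy these jointly:

  - x < y: bounds one variable relative to another variable
  - x > y: bounds one variable relative to another variable

Direct contradiction: y > x and x > y cannot both hold.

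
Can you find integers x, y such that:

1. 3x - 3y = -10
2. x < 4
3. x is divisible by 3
No

Even the single constraint (3x - 3y = -10) is infeasible over the integers.

  - 3x - 3y = -10: every term on the left is divisible by 3, so the LHS ≡ 0 (mod 3), but the RHS -10 is not — no integer solution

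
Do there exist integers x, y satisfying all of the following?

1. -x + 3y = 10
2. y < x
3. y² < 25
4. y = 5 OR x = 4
No

A contradictory subset is {-x + 3y = 10, y < x, y = 5 OR x = 4}. No integer assignment can satisfy these jointly:

  - -x + 3y = 10: is a linear equation tying the variables together
  - y < x: bounds one variable relative to another variable
  - y = 5 OR x = 4: forces a choice: either y = 5 or x = 4

Split on the disjunction (y = 5 OR x = 4):
  • If y = 5: the equation forces x = 5, giving (y, x) = (5, 5), which violates x > y.
  • If x = 4: with x = 4, every remaining term of the linear equation is divisible by 3, so the left side is ≡ 0 (mod 3); but the right side 14 ≡ 2 (mod 3). No integers can satisfy it.
Both branches are infeasible, so the system has no integer solution.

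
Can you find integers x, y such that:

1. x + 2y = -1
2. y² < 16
Yes

Take x = -1, y = 0. Substituting into each constraint:
  (1) (-1) + 2(0) = -1 ✓
  (2) y² = (0)² = 0, and 0 < 16 ✓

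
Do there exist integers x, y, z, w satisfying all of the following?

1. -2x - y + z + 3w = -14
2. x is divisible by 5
Yes

Take x = 0, y = 14, z = 0, w = 0. Substituting into each constraint:
  (1) -2(0) + (-14) + 0 + 3(0) = -14 ✓
  (2) 0 = 5 × 0, remainder 0 ✓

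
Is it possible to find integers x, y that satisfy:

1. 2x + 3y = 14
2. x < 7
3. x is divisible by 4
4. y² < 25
Yes

Take x = 4, y = 2. Substituting into each constraint:
  (1) 2(4) + 3(2) = 14 ✓
  (2) 4 < 7 ✓
  (3) 4 = 4 × 1, remainder 0 ✓
  (4) y² = (2)² = 4, and 4 < 25 ✓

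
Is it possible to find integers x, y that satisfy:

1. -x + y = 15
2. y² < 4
Yes

Take x = -15, y = 0. Substituting into each constraint:
  (1) 15 + 0 = 15 ✓
  (2) y² = (0)² = 0, and 0 < 4 ✓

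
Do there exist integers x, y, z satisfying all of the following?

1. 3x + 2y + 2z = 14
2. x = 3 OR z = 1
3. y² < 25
Yes

Take x = 2, y = 3, z = 1. Substituting into each constraint:
  (1) 3(2) + 2(3) + 2(1) = 14 ✓
  (2) z = 1, target 1 ✓ (second branch holds)
  (3) y² = (3)² = 9, and 9 < 25 ✓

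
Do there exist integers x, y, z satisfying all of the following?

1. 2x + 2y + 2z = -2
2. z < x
Yes

Take x = 0, y = 0, z = -1. Substituting into each constraint:
  (1) 2(0) + 2(0) + 2(-1) = -2 ✓
  (2) -1 < 0 ✓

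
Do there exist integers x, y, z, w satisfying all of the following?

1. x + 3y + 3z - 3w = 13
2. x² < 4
Yes

Take x = 1, y = 0, z = 0, w = -4. Substituting into each constraint:
  (1) 1 + 3(0) + 3(0) - 3(-4) = 13 ✓
  (2) x² = (1)² = 1, and 1 < 4 ✓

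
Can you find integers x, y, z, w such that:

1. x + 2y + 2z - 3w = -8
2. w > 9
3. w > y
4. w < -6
No

A contradictory subset is {w > 9, w < -6}. No integer assignment can satisfy these jointly:

  - w > 9: bounds one variable relative to a constant
  - w < -6: bounds one variable relative to a constant

Direct contradiction: the bounds on w require w ≥ 10 and w ≤ -7 simultaneously, which is empty.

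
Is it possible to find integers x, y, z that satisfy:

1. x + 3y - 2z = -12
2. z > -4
Yes

Take x = 0, y = -4, z = 0. Substituting into each constraint:
  (1) 0 + 3(-4) - 2(0) = -12 ✓
  (2) 0 > -4 ✓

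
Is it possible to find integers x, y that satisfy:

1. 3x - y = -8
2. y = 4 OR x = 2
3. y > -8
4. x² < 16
Yes

Take x = 2, y = 14. Substituting into each constraint:
  (1) 3(2) + (-14) = -8 ✓
  (2) x = 2, target 2 ✓ (second branch holds)
  (3) 14 > -8 ✓
  (4) x² = (2)² = 4, and 4 < 16 ✓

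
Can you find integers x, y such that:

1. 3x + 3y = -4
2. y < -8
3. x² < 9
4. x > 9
No

Even the single constraint (3x + 3y = -4) is infeasible over the integers.

  - 3x + 3y = -4: every term on the left is divisible by 3, so the LHS ≡ 0 (mod 3), but the RHS -4 is not — no integer solution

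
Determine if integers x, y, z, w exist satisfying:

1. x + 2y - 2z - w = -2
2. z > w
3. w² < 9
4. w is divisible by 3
Yes

Take x = 0, y = 0, z = 1, w = 0. Substituting into each constraint:
  (1) 0 + 2(0) - 2(1) + 0 = -2 ✓
  (2) 1 > 0 ✓
  (3) w² = (0)² = 0, and 0 < 9 ✓
  (4) 0 = 3 × 0, remainder 0 ✓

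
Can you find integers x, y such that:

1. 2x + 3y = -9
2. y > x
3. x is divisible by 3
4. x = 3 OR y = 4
No

A contradictory subset is {2x + 3y = -9, y > x, x = 3 OR y = 4}. No integer assignment can satisfy these jointly:

  - 2x + 3y = -9: is a linear equation tying the variables together
  - y > x: bounds one variable relative to another variable
  - x = 3 OR y = 4: forces a choice: either x = 3 or y = 4

Split on the disjunction (x = 3 OR y = 4):
  • If x = 3: the equation forces y = -5, giving (x, y) = (3, -5), which violates y > x.
  • If y = 4: with y = 4, every remaining term of the linear equation is divisible by 2, so the left side is ≡ 0 (mod 2); but the right side -21 ≡ 1 (mod 2). No integers can satisfy it.
Both branches are infeasible, so the system has no integer solution.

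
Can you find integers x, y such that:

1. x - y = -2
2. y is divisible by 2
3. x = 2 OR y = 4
Yes

Take x = 2, y = 4. Substituting into each constraint:
  (1) 2 + (-4) = -2 ✓
  (2) 4 = 2 × 2, remainder 0 ✓
  (3) x = 2, target 2 ✓ (first branch holds)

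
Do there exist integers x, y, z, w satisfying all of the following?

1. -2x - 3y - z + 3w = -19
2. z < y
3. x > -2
Yes

Take x = 8, y = 1, z = 0, w = 0. Substituting into each constraint:
  (1) -2(8) - 3(1) + 0 + 3(0) = -19 ✓
  (2) 0 < 1 ✓
  (3) 8 > -2 ✓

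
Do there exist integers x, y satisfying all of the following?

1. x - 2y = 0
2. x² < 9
Yes

Take x = 0, y = 0. Substituting into each constraint:
  (1) 0 - 2(0) = 0 ✓
  (2) x² = (0)² = 0, and 0 < 9 ✓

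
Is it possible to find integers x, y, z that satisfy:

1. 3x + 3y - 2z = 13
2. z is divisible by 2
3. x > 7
Yes

Take x = 8, y = -5, z = -2. Substituting into each constraint:
  (1) 3(8) + 3(-5) - 2(-2) = 13 ✓
  (2) -2 = 2 × -1, remainder 0 ✓
  (3) 8 > 7 ✓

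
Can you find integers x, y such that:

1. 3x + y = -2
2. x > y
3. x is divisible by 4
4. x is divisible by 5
Yes

Take x = 0, y = -2. Substituting into each constraint:
  (1) 3(0) + (-2) = -2 ✓
  (2) 0 > -2 ✓
  (3) 0 = 4 × 0, remainder 0 ✓
  (4) 0 = 5 × 0, remainder 0 ✓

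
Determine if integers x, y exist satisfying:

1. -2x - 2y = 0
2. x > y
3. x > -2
Yes

Take x = 1, y = -1. Substituting into each constraint:
  (1) -2(1) - 2(-1) = 0 ✓
  (2) 1 > -1 ✓
  (3) 1 > -2 ✓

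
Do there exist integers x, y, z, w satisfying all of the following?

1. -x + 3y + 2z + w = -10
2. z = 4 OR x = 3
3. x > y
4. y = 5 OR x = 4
Yes

Take x = 4, y = 3, z = 4, w = -23. Substituting into each constraint:
  (1) (-4) + 3(3) + 2(4) + (-23) = -10 ✓
  (2) z = 4, target 4 ✓ (first branch holds)
  (3) 4 > 3 ✓
  (4) x = 4, target 4 ✓ (second branch holds)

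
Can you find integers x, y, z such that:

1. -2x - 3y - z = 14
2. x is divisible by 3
Yes

Take x = 0, y = 0, z = -14. Substituting into each constraint:
  (1) -2(0) - 3(0) + 14 = 14 ✓
  (2) 0 = 3 × 0, remainder 0 ✓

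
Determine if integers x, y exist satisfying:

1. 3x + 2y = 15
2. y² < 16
Yes

Take x = 5, y = 0. Substituting into each constraint:
  (1) 3(5) + 2(0) = 15 ✓
  (2) y² = (0)² = 0, and 0 < 16 ✓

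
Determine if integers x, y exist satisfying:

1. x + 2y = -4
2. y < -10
Yes

Take x = 18, y = -11. Substituting into each constraint:
  (1) 18 + 2(-11) = -4 ✓
  (2) -11 < -10 ✓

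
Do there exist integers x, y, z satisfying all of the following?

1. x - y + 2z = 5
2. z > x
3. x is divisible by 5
Yes

Take x = 0, y = -3, z = 1. Substituting into each constraint:
  (1) 0 + 3 + 2(1) = 5 ✓
  (2) 1 > 0 ✓
  (3) 0 = 5 × 0, remainder 0 ✓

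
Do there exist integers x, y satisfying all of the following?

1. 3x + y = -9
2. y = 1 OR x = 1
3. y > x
No

The full constraint system is jointly infeasible over the integers. Each constraint and what it forces:

  - 3x + y = -9: is a linear equation tying the variables together
  - y = 1 OR x = 1: forces a choice: either y = 1 or x = 1
  - y > x: bounds one variable relative to another variable

Split on the disjunction (y = 1 OR x = 1):
  • If y = 1: with y = 1, every remaining term of the linear equation is divisible by 3, so the left side is ≡ 0 (mod 3); but the right side -10 ≡ 2 (mod 3). No integers can satisfy it.
  • If x = 1: the equation forces y = -12, giving (x, y) = (1, -12), which violates y > x.
Both branches are infeasible, so the system has no integer solution.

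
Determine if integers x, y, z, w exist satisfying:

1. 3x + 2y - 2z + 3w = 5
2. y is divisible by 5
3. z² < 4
Yes

Take x = -4, y = 5, z = 1, w = 3. Substituting into each constraint:
  (1) 3(-4) + 2(5) - 2(1) + 3(3) = 5 ✓
  (2) 5 = 5 × 1, remainder 0 ✓
  (3) z² = (1)² = 1, and 1 < 4 ✓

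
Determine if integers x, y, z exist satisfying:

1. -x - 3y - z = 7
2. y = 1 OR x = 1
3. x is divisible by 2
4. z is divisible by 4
Yes

Take x = -2, y = 1, z = -8. Substituting into each constraint:
  (1) 2 - 3(1) + 8 = 7 ✓
  (2) y = 1, target 1 ✓ (first branch holds)
  (3) -2 = 2 × -1, remainder 0 ✓
  (4) -8 = 4 × -2, remainder 0 ✓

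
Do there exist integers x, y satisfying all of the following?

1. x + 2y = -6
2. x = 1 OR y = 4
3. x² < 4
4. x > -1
No

A contradictory subset is {x + 2y = -6, x = 1 OR y = 4, x > -1}. No integer assignment can satisfy these jointly:

  - x + 2y = -6: is a linear equation tying the variables together
  - x = 1 OR y = 4: forces a choice: either x = 1 or y = 4
  - x > -1: bounds one variable relative to a constant

Split on the disjunction (x = 1 OR y = 4):
  • If x = 1: with x = 1, every remaining term of the linear equation is divisible by 2, so the left side is ≡ 0 (mod 2); but the right side -7 ≡ 1 (mod 2). No integers can satisfy it.
  • If y = 4: the equation forces x = -14, which contradicts the bound x ≥ 0.
Both branches are infeasible, so the system has no integer solution.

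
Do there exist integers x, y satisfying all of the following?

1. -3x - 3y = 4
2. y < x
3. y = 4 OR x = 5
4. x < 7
No

Even the single constraint (-3x - 3y = 4) is infeasible over the integers.

  - -3x - 3y = 4: every term on the left is divisible by 3, so the LHS ≡ 0 (mod 3), but the RHS 4 is not — no integer solution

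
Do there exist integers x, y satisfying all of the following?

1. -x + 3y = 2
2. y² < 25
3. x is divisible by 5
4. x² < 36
Yes

Take x = -5, y = -1. Substituting into each constraint:
  (1) 5 + 3(-1) = 2 ✓
  (2) y² = (-1)² = 1, and 1 < 25 ✓
  (3) -5 = 5 × -1, remainder 0 ✓
  (4) x² = (-5)² = 25, and 25 < 36 ✓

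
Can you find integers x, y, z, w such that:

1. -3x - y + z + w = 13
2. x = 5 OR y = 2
Yes

Take x = 5, y = 0, z = 28, w = 0. Substituting into each constraint:
  (1) -3(5) + 0 + 28 + 0 = 13 ✓
  (2) x = 5, target 5 ✓ (first branch holds)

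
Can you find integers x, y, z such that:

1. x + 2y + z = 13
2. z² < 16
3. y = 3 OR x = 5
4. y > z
Yes

Take x = 5, y = 3, z = 2. Substituting into each constraint:
  (1) 5 + 2(3) + 2 = 13 ✓
  (2) z² = (2)² = 4, and 4 < 16 ✓
  (3) y = 3, target 3 ✓ (first branch holds)
  (4) 3 > 2 ✓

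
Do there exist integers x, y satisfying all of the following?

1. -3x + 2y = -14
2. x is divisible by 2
Yes

Take x = 0, y = -7. Substituting into each constraint:
  (1) -3(0) + 2(-7) = -14 ✓
  (2) 0 = 2 × 0, remainder 0 ✓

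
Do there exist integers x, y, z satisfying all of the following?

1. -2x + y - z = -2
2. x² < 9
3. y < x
Yes

Take x = 1, y = 0, z = 0. Substituting into each constraint:
  (1) -2(1) + 0 + 0 = -2 ✓
  (2) x² = (1)² = 1, and 1 < 9 ✓
  (3) 0 < 1 ✓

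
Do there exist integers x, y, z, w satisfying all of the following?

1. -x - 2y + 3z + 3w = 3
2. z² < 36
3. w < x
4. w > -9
Yes

Take x = 3, y = 0, z = 0, w = 2. Substituting into each constraint:
  (1) (-3) - 2(0) + 3(0) + 3(2) = 3 ✓
  (2) z² = (0)² = 0, and 0 < 36 ✓
  (3) 2 < 3 ✓
  (4) 2 > -9 ✓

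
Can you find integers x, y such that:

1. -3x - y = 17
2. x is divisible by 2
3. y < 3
Yes

Take x = 0, y = -17. Substituting into each constraint:
  (1) -3(0) + 17 = 17 ✓
  (2) 0 = 2 × 0, remainder 0 ✓
  (3) -17 < 3 ✓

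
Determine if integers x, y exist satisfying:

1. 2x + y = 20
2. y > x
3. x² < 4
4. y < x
No

A contradictory subset is {y > x, y < x}. No integer assignment can satisfy these jointly:

  - y > x: bounds one variable relative to another variable
  - y < x: bounds one variable relative to another variable

Direct contradiction: y > x and x > y cannot both hold.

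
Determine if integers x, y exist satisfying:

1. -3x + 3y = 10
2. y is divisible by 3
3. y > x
No

Even the single constraint (-3x + 3y = 10) is infeasible over the integers.

  - -3x + 3y = 10: every term on the left is divisible by 3, so the LHS ≡ 0 (mod 3), but the RHS 10 is not — no integer solution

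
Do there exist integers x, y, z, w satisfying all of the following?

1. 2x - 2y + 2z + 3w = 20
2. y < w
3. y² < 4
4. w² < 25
Yes

Take x = 0, y = 1, z = 8, w = 2. Substituting into each constraint:
  (1) 2(0) - 2(1) + 2(8) + 3(2) = 20 ✓
  (2) 1 < 2 ✓
  (3) y² = (1)² = 1, and 1 < 4 ✓
  (4) w² = (2)² = 4, and 4 < 25 ✓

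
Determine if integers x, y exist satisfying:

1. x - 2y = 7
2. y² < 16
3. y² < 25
Yes

Take x = 7, y = 0. Substituting into each constraint:
  (1) 7 - 2(0) = 7 ✓
  (2) y² = (0)² = 0, and 0 < 16 ✓
  (3) y² = (0)² = 0, and 0 < 25 ✓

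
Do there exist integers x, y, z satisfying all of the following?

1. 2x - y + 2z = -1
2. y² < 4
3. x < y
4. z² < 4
Yes

Take x = 0, y = 1, z = 0. Substituting into each constraint:
  (1) 2(0) + (-1) + 2(0) = -1 ✓
  (2) y² = (1)² = 1, and 1 < 4 ✓
  (3) 0 < 1 ✓
  (4) z² = (0)² = 0, and 0 < 4 ✓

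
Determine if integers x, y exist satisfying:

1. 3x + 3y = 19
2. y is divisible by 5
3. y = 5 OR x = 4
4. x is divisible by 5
No

Even the single constraint (3x + 3y = 19) is infeasible over the integers.

  - 3x + 3y = 19: every term on the left is divisible by 3, so the LHS ≡ 0 (mod 3), but the RHS 19 is not — no integer solution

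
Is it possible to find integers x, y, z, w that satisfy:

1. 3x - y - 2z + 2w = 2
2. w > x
Yes

Take x = 0, y = 0, z = 0, w = 1. Substituting into each constraint:
  (1) 3(0) + 0 - 2(0) + 2(1) = 2 ✓
  (2) 1 > 0 ✓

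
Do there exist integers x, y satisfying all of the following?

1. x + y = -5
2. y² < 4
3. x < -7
No

The full constraint system is jointly infeasible over the integers. Each constraint and what it forces:

  - x + y = -5: is a linear equation tying the variables together
  - y² < 4: restricts y to |y| ≤ 1
  - x < -7: bounds one variable relative to a constant

Range argument: with x ∈ [−∞, -8], y ∈ [-1, 1], the left side of the equation is at most -7, but the right side is -5 > -7. No integer solution exists.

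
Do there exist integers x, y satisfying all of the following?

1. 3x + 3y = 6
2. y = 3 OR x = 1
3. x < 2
Yes

Take x = 1, y = 1. Substituting into each constraint:
  (1) 3(1) + 3(1) = 6 ✓
  (2) x = 1, target 1 ✓ (second branch holds)
  (3) 1 < 2 ✓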